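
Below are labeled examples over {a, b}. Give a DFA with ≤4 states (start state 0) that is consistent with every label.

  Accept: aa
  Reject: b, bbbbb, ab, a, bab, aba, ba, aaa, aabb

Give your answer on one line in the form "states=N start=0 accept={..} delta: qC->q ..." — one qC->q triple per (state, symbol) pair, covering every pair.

State merging on the prefix tree: take the shortest (then alphabetical) example prefix whose next move is undefined and point that move at state 0, else 1, else 2, ...; a target is out if some Accept/Reject pair would then sit in one state with the same input left (inseparable). If every existing state is out, open a new one.
a: 0a undefined. 0a->0: no, aa/a meet in 0. Open state 1: 0a->1.
b: 0b undefined. 0b->0: ok.
aa: 1a undefined. 1a->0: no, aa/b meet in 0. 1a->1: no, aa/a meet in 1. Open state 2: 1a->2.
ab: 1b undefined. 1b->0: ok.
aaa: 2a undefined. 2a->0: ok.
aab: 2b undefined. 2b->0: ok.
All examples now run through 3 states with every (state, symbol) defined. Accept strings end in {2}, Reject strings end in {0,1}; accept={2}.

states=3 start=0 accept={2} delta: 0a->1 0b->0 1a->2 1b->0 2a->0 2b->0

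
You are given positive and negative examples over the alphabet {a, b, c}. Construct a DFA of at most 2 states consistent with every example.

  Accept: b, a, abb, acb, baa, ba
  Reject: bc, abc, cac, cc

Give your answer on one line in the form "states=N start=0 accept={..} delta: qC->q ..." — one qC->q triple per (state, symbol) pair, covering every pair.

states=2 start=0 accept={0} delta: 0a->0 0b->0 0c->1 1a->0 1b->0 1c->1

Grow the machine one transition at a time. Run the examples from 0; the earliest place one falls off (shortest prefix, ties alphabetical) gets sent to the lowest-numbered state that keeps every Accept/Reject pair distinguishable — a pair clashes when both reach the same state with identical unread suffix — and to a fresh state only if none does.
a: 0a undefined. 0a->0: ok.
b: 0b undefined. 0b->0: ok.
c: 0c undefined. 0c->0: no, b/bc meet in 0. Open state 1: 0c->1.
ca: 1a undefined. 1a->0: ok.
cc: 1c undefined. 1c->0: no, b/cc meet in 0. 1c->1: ok.
acb: 1b undefined. 1b->0: ok.
All examples now run through 2 states with every (state, symbol) defined. Accept strings end in {0}, Reject strings end in {1}; accept={0}.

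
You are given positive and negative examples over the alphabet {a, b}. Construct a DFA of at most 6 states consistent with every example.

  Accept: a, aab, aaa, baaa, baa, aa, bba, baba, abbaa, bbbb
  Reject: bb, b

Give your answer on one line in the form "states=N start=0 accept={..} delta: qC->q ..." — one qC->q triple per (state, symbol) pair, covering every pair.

Fold the examples into a partial DFA from state 0: repeatedly fix the first undefined (state, symbol) met by the shortest-then-alphabetical prefix, trying targets in increasing order and rejecting any under which an Accept and a Reject string meet in one state with the same remainder; add a state when all current targets are rejected. Accepting states are where Accept strings end.
a: 0a undefined. 0a->0: no, aab/b meet in 0 with "b" left. Open state 1: 0a->1.
b: 0b undefined. 0b->0: no, bbbb/bb meet in 0. 0b->1: no, a/b meet in 1. Open state 2: 0b->2.
aa: 1a undefined. 1a->0: no, aab/b meet in 2. 1a->1: ok.
ab: 1b undefined. 1b->0: ok.
ba: 2a undefined. 2a->0: ok.
bb: 2b undefined. 2b->0: no, aab/bb meet in 0. 2b->1: no, a/bb meet in 1. 2b->2: no, bbbb/bb meet in 2. Open state 3: 2b->3.
bba: 3a undefined. 3a->0: ok.
bbb: 3b undefined. 3b->0: no, bbbb/b meet in 2. 3b->1: ok.
All examples now run through 4 states with every (state, symbol) defined. Accept strings end in {0,1}, Reject strings end in {2,3}; accept={0,1}.

states=4 start=0 accept={0,1} delta: 0a->1 0b->2 1a->1 1b->0 2a->0 2b->3 3a->0 3b->1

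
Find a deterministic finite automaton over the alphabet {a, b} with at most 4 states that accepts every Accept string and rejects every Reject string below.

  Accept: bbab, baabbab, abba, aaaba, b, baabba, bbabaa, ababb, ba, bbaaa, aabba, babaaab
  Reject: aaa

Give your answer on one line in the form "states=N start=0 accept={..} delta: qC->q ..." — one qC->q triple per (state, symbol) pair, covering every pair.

states=2 start=0 accept={1} delta: 0a->0 0b->1 1a->1 1b->1

State merging on the prefix tree: take the shortest (then alphabetical) example prefix whose next move is undefined and point that move at state 0, else 1, else 2, ...; a target is out if some Accept/Reject pair would then sit in one state with the same input left (inseparable). If every existing state is out, open a new one.
a: 0a undefined. 0a->0: ok.
b: 0b undefined. 0b->0: no, bbab/aaa meet in 0. Open state 1: 0b->1.
ba: 1a undefined. 1a->0: no, aaaba/aaa meet in 0. 1a->1: ok.
bb: 1b undefined. 1b->0: no, baabbab/aaa meet in 0. 1b->1: ok.
All examples now run through 2 states with every (state, symbol) defined. Accept strings end in {1}, Reject strings end in {0}; accept={1}.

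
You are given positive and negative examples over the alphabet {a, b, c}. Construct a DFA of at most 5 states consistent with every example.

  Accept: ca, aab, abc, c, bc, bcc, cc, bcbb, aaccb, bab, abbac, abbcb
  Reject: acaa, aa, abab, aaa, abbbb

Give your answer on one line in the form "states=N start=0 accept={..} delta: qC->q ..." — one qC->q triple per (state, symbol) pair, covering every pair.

Fold the examples into a partial DFA from state 0: repeatedly fix the first undefined (state, symbol) met by the shortest-then-alphabetical prefix, trying targets in increasing order and rejecting any under which an Accept and a Reject string meet in one state with the same remainder; add a state when all current targets are rejected. Accepting states are where Accept strings end.
a: 0a undefined. 0a->0: no, bab/abab meet in 0 with "bab" left. Open state 1: 0a->1.
b: 0b undefined. 0b->0: ok.
c: 0c undefined. 0c->0: ok.
aa: 1a undefined. 1a->0: no, ca/aaa meet in 1. 1a->1: no, ca/aa meet in 1. Open state 2: 1a->2.
ab: 1b undefined. 1b->0: no, abc/abab meet in 0. 1b->1: no, ca/abbbb meet in 1. 1b->2: no, bab/aa meet in 2. Open state 3: 1b->3.
ac: 1c undefined. 1c->0: ok.
aaa: 2a undefined. 2a->0: no, c/aaa meet in 0. 2a->1: no, ca/aaa meet in 1. 2a->2: ok.
aab: 2b undefined. 2b->0: ok.
aac: 2c undefined. 2c->0: ok.
aba: 3a undefined. 3a->0: no, aab/abab meet in 0. 3a->1: no, bab/abab meet in 3. 3a->2: no, aab/abab meet in 0. 3a->3: ok.
abb: 3b undefined. 3b->0: no, aab/abab meet in 0. 3b->1: no, ca/abab meet in 1. 3b->2: no, aab/abbbb meet in 0. 3b->3: no, bab/abab meet in 3. Open state 4: 3b->4.
abc: 3c undefined. 3c->0: ok.
abba: 4a undefined. 4a->0: ok.
abbb: 4b undefined. 4b->0: no, aab/abbbb meet in 0. 4b->1: no, bab/abbbb meet in 3. 4b->2: no, aab/abbbb meet in 0. 4b->3: ok.
abbc: 4c undefined. 4c->0: ok.
All examples now run through 5 states with every (state, symbol) defined. Accept strings end in {0,1,3}, Reject strings end in {2,4}; accept={0,1,3}.

states=5 start=0 accept={0,1,3} delta: 0a->1 0b->0 0c->0 1a->2 1b->3 1c->0 2a->2 2b->0 2c->0 3a->3 3b->4 3c->0 4a->0 4b->3 4c->0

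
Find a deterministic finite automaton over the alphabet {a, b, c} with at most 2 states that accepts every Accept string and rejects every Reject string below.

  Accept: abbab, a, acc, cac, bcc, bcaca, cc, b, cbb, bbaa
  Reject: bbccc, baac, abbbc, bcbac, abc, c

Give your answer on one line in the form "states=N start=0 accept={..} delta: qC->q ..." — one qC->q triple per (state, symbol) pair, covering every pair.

states=2 start=0 accept={0} delta: 0a->0 0b->0 0c->1 1a->1 1b->0 1c->0

Fold the examples into a partial DFA from state 0: repeatedly fix the first undefined (state, symbol) met by the shortest-then-alphabetical prefix, trying targets in increasing order and rejecting any under which an Accept and a Reject string meet in one state with the same remainder; add a state when all current targets are rejected. Accepting states are where Accept strings end.
a: 0a undefined. 0a->0: ok.
b: 0b undefined. 0b->0: ok.
c: 0c undefined. 0c->0: no, abbab/bbccc meet in 0. Open state 1: 0c->1.
ca: 1a undefined. 1a->0: no, cac/baac meet in 1. 1a->1: ok.
cb: 1b undefined. 1b->0: ok.
cc: 1c undefined. 1c->0: ok.
All examples now run through 2 states with every (state, symbol) defined. Accept strings end in {0}, Reject strings end in {1}; accept={0}.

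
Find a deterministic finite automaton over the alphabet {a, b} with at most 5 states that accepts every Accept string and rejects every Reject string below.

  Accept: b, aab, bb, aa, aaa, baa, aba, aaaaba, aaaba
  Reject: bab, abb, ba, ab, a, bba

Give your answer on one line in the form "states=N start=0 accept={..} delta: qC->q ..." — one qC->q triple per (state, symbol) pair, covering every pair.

states=3 start=0 accept={0,2} delta: 0a->1 0b->0 1a->2 1b->1 2a->2 2b->2

Fold the examples into a partial DFA from state 0: repeatedly fix the first undefined (state, symbol) met by the shortest-then-alphabetical prefix, trying targets in increasing order and rejecting any under which an Accept and a Reject string meet in one state with the same remainder; add a state when all current targets are rejected. Accepting states are where Accept strings end.
a: 0a undefined. 0a->0: no, b/ab meet in 0 with "b" left. Open state 1: 0a->1.
b: 0b undefined. 0b->0: ok.
aa: 1a undefined. 1a->0: no, aaa/ba meet in 1. 1a->1: no, aab/bab meet in 1 with "b" left. Open state 2: 1a->2.
ab: 1b undefined. 1b->0: no, b/bab meet in 0. 1b->1: ok.
aaa: 2a undefined. 2a->0: no, aaaba/bab meet in 1. 2a->1: no, aaa/bab meet in 1. 2a->2: ok.
aab: 2b undefined. 2b->0: no, aaaaba/bab meet in 1. 2b->1: no, aab/bab meet in 1. 2b->2: ok.
All examples now run through 3 states with every (state, symbol) defined. Accept strings end in {0,2}, Reject strings end in {1}; accept={0,2}.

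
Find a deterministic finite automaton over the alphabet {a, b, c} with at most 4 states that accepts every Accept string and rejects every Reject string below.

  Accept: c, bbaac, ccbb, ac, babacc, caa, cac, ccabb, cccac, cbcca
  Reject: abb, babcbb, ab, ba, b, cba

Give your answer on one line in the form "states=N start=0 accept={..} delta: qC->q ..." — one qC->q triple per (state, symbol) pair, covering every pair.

Fold the examples into a partial DFA from state 0: repeatedly fix the first undefined (state, symbol) met by the shortest-then-alphabetical prefix, trying targets in increasing order and rejecting any under which an Accept and a Reject string meet in one state with the same remainder; add a state when all current targets are rejected. Accepting states are where Accept strings end.
a: 0a undefined. 0a->0: ok.
b: 0b undefined. 0b->0: ok.
c: 0c undefined. 0c->0: no, c/abb meet in 0. Open state 1: 0c->1.
ca: 1a undefined. 1a->0: no, caa/abb meet in 0. 1a->1: ok.
cb: 1b undefined. 1b->0: ok.
cc: 1c undefined. 1c->0: no, ccbb/abb meet in 0. 1c->1: no, ccbb/abb meet in 0. Open state 2: 1c->2.
cca: 2a undefined. 2a->0: no, ccabb/abb meet in 0. 2a->1: no, ccabb/abb meet in 0. 2a->2: ok.
ccb: 2b undefined. 2b->0: no, ccbb/abb meet in 0. 2b->1: no, ccbb/abb meet in 0. 2b->2: ok.
ccc: 2c undefined. 2c->0: ok.
All examples now run through 3 states with every (state, symbol) defined. Accept strings end in {1,2}, Reject strings end in {0}; accept={1,2}.

states=3 start=0 accept={1,2} delta: 0a->0 0b->0 0c->1 1a->1 1b->0 1c->2 2a->2 2b->2 2c->0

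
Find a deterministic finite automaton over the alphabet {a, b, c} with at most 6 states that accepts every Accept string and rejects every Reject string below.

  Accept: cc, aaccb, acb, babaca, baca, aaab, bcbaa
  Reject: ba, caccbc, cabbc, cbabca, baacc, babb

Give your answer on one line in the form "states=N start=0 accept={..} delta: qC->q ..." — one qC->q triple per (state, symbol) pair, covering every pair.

states=4 start=0 accept={0,1} delta: 0a->0 0b->1 0c->0 1a->2 1b->1 1c->2 2a->1 2b->3 2c->2 3a->0 3b->2 3c->1

State merging on the prefix tree: take the shortest (then alphabetical) example prefix whose next move is undefined and point that move at state 0, else 1, else 2, ...; a target is out if some Accept/Reject pair would then sit in one state with the same input left (inseparable). If every existing state is out, open a new one.
a: 0a undefined. 0a->0: ok.
b: 0b undefined. 0b->0: no, cc/baacc meet in 0 with "cc" left. Open state 1: 0b->1.
c: 0c undefined. 0c->0: ok.
ba: 1a undefined. 1a->0: no, cc/ba meet in 0. 1a->1: no, aaccb/ba meet in 1. Open state 2: 1a->2.
bc: 1c undefined. 1c->0: no, cc/caccbc meet in 0. 1c->1: no, aaccb/caccbc meet in 1. 1c->2: ok.
baa: 2a undefined. 2a->0: no, cc/baacc meet in 0. 2a->1: ok.
bab: 2b undefined. 2b->0: no, cc/cbabca meet in 0. 2b->1: no, aaccb/cbabca meet in 1. 2b->2: no, baca/cbabca meet in 2 with "ca" left. Open state 3: 2b->3.
bac: 2c undefined. 2c->0: no, cc/baacc meet in 0. 2c->1: no, aaccb/baacc meet in 1. 2c->2: ok.
baba: 3a undefined. 3a->0: ok.
babb: 3b undefined. 3b->0: no, cc/babb meet in 0. 3b->1: no, aaccb/babb meet in 1. 3b->2: ok.
cabb: 1b undefined. 1b->0: no, cc/cabbc meet in 0. 1b->1: ok.
cbabc: 3c undefined. 3c->0: no, cc/cbabca meet in 0. 3c->1: ok.
All examples now run through 4 states with every (state, symbol) defined. Accept strings end in {0,1}, Reject strings end in {2}; accept={0,1}.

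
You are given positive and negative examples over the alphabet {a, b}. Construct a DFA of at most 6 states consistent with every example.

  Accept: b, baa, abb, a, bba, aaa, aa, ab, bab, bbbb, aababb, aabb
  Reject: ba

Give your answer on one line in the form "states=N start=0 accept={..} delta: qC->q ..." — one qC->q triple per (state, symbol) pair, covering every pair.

states=3 start=0 accept={0,1} delta: 0a->0 0b->1 1a->2 1b->0 2a->0 2b->0

Fold the examples into a partial DFA from state 0: repeatedly fix the first undefined (state, symbol) met by the shortest-then-alphabetical prefix, trying targets in increasing order and rejecting any under which an Accept and a Reject string meet in one state with the same remainder; add a state when all current targets are rejected. Accepting states are where Accept strings end.
a: 0a undefined. 0a->0: ok.
b: 0b undefined. 0b->0: no, b/ba meet in 0. Open state 1: 0b->1.
ba: 1a undefined. 1a->0: no, baa/ba meet in 0. 1a->1: no, b/ba meet in 1. Open state 2: 1a->2.
bb: 1b undefined. 1b->0: ok.
baa: 2a undefined. 2a->0: ok.
bab: 2b undefined. 2b->0: ok.
All examples now run through 3 states with every (state, symbol) defined. Accept strings end in {0,1}, Reject strings end in {2}; accept={0,1}.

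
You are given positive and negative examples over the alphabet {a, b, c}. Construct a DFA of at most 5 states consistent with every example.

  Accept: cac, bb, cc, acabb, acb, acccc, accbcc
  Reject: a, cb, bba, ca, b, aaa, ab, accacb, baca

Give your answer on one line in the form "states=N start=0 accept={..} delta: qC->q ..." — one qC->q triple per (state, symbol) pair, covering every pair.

states=4 start=0 accept={0,3} delta: 0a->1 0b->2 0c->0 1a->0 1b->1 1c->3 2a->0 2b->0 2c->0 3a->0 3b->0 3c->2

Fold the examples into a partial DFA from state 0: repeatedly fix the first undefined (state, symbol) met by the shortest-then-alphabetical prefix, trying targets in increasing order and rejecting any under which an Accept and a Reject string meet in one state with the same remainder; add a state when all current targets are rejected. Accepting states are where Accept strings end.
a: 0a undefined. 0a->0: no, acb/cb meet in 0 with "cb" left. Open state 1: 0a->1.
b: 0b undefined. 0b->0: no, bb/b meet in 0. 0b->1: no, bb/ab meet in 1 with "b" left. Open state 2: 0b->2.
c: 0c undefined. 0c->0: ok.
aa: 1a undefined. 1a->0: ok.
ab: 1b undefined. 1b->0: no, cc/ab meet in 0. 1b->1: ok.
ac: 1c undefined. 1c->0: no, acabb/a meet in 1. 1c->1: no, cac/a meet in 1. 1c->2: no, cac/cb meet in 2. Open state 3: 1c->3.
ba: 2a undefined. 2a->0: ok.
bb: 2b undefined. 2b->0: ok.
aca: 3a undefined. 3a->0: ok.
acb: 3b undefined. 3b->0: ok.
acc: 3c undefined. 3c->0: no, bb/accacb meet in 0. 3c->1: no, acccc/a meet in 1. 3c->2: ok.
accc: 2c undefined. 2c->0: ok.
All examples now run through 4 states with every (state, symbol) defined. Accept strings end in {0,3}, Reject strings end in {1,2}; accept={0,3}.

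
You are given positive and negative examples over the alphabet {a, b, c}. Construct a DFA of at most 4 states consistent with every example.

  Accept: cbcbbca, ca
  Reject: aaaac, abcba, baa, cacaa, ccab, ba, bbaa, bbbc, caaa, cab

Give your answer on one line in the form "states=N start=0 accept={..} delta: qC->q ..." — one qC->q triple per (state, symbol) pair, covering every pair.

states=3 start=0 accept={2} delta: 0a->0 0b->0 0c->1 1a->2 1b->0 1c->0 2a->0 2b->0 2c->0

State merging on the prefix tree: take the shortest (then alphabetical) example prefix whose next move is undefined and point that move at state 0, else 1, else 2, ...; a target is out if some Accept/Reject pair would then sit in one state with the same input left (inseparable). If every existing state is out, open a new one.
a: 0a undefined. 0a->0: ok.
b: 0b undefined. 0b->0: ok.
c: 0c undefined. 0c->0: no, cbcbbca/aaaac meet in 0. Open state 1: 0c->1.
ca: 1a undefined. 1a->0: no, ca/baa meet in 0. 1a->1: no, ca/aaaac meet in 1. Open state 2: 1a->2.
cb: 1b undefined. 1b->0: ok.
cc: 1c undefined. 1c->0: ok.
caa: 2a undefined. 2a->0: ok.
cab: 2b undefined. 2b->0: ok.
cac: 2c undefined. 2c->0: ok.
All examples now run through 3 states with every (state, symbol) defined. Accept strings end in {2}, Reject strings end in {0,1}; accept={2}.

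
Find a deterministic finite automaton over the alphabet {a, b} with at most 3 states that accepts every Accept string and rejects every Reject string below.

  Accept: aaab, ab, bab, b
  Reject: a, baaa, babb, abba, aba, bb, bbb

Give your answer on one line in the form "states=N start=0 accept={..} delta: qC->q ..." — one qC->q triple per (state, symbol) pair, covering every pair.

states=3 start=0 accept={1} delta: 0a->0 0b->1 1a->0 1b->2 2a->0 2b->0

State merging on the prefix tree: take the shortest (then alphabetical) example prefix whose next move is undefined and point that move at state 0, else 1, else 2, ...; a target is out if some Accept/Reject pair would then sit in one state with the same input left (inseparable). If every existing state is out, open a new one.
a: 0a undefined. 0a->0: ok.
b: 0b undefined. 0b->0: no, aaab/a meet in 0. Open state 1: 0b->1.
ba: 1a undefined. 1a->0: ok.
bb: 1b undefined. 1b->0: no, aaab/bbb meet in 1. 1b->1: no, aaab/babb meet in 1. Open state 2: 1b->2.
bbb: 2b undefined. 2b->0: ok.
abba: 2a undefined. 2a->0: ok.
All examples now run through 3 states with every (state, symbol) defined. Accept strings end in {1}, Reject strings end in {0,2}; accept={1}.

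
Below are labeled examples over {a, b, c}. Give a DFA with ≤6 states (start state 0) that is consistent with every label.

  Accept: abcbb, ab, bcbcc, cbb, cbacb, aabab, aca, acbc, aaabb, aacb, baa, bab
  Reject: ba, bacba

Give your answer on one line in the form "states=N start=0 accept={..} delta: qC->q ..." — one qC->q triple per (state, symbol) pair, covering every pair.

Grow the machine one transition at a time. Run the examples from 0; the earliest place one falls off (shortest prefix, ties alphabetical) gets sent to the lowest-numbered state that keeps every Accept/Reject pair distinguishable — a pair clashes when both reach the same state with identical unread suffix — and to a fresh state only if none does.
a: 0a undefined. 0a->0: ok.
b: 0b undefined. 0b->0: no, ab/ba meet in 0. Open state 1: 0b->1.
c: 0c undefined. 0c->0: ok.
ba: 1a undefined. 1a->0: no, aca/ba meet in 0. 1a->1: no, ab/ba meet in 1. Open state 2: 1a->2.
bc: 1c undefined. 1c->0: ok.
baa: 2a undefined. 2a->0: ok.
bab: 2b undefined. 2b->0: ok.
bac: 2c undefined. 2c->0: ok.
cbb: 1b undefined. 1b->0: ok.
All examples now run through 3 states with every (state, symbol) defined. Accept strings end in {0,1}, Reject strings end in {2}; accept={0,1}.

states=3 start=0 accept={0,1} delta: 0a->0 0b->1 0c->0 1a->2 1b->0 1c->0 2a->0 2b->0 2c->0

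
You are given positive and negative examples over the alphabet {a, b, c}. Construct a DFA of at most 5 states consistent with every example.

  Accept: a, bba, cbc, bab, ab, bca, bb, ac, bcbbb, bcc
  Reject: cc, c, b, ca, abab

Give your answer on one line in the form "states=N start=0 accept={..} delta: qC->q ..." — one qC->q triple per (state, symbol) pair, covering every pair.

Grow the machine one transition at a time. Run the examples from 0; the earliest place one falls off (shortest prefix, ties alphabetical) gets sent to the lowest-numbered state that keeps every Accept/Reject pair distinguishable — a pair clashes when both reach the same state with identical unread suffix — and to a fresh state only if none does.
a: 0a undefined. 0a->0: no, bab/abab meet in 0 with "bab" left. Open state 1: 0a->1.
b: 0b undefined. 0b->0: no, bca/ca meet in 0 with "ca" left. 0b->1: no, a/b meet in 1. Open state 2: 0b->2.
c: 0c undefined. 0c->0: no, a/ca meet in 1. 0c->1: no, a/c meet in 1. 0c->2: ok.
ab: 1b undefined. 1b->0: no, ab/abab meet in 0. 1b->1: ok.
ac: 1c undefined. 1c->0: ok.
ba: 2a undefined. 2a->0: no, bab/c meet in 2. 2a->1: no, a/ca meet in 1. 2a->2: ok.
bb: 2b undefined. 2b->0: no, cbc/c meet in 2. 2b->1: ok.
bc: 2c undefined. 2c->0: no, cbc/cc meet in 0. 2c->1: no, a/cc meet in 1. 2c->2: no, bca/cc meet in 2. Open state 3: 2c->3.
aba: 1a undefined. 1a->0: ok.
bca: 3a undefined. 3a->0: ok.
bcb: 3b undefined. 3b->0: ok.
bcc: 3c undefined. 3c->0: ok.
All examples now run through 4 states with every (state, symbol) defined. Accept strings end in {0,1}, Reject strings end in {2,3}; accept={0,1}.

states=4 start=0 accept={0,1} delta: 0a->1 0b->2 0c->2 1a->0 1b->1 1c->0 2a->2 2b->1 2c->3 3a->0 3b->0 3c->0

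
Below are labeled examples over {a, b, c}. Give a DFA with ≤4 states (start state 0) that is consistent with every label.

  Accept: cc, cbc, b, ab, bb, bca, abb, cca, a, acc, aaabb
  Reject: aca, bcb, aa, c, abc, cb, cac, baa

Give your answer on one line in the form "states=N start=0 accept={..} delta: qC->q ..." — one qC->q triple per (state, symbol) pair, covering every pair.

states=3 start=0 accept={0,1} delta: 0a->1 0b->0 0c->2 1a->2 1b->0 1c->1 2a->0 2b->2 2c->0

State merging on the prefix tree: take the shortest (then alphabetical) example prefix whose next move is undefined and point that move at state 0, else 1, else 2, ...; a target is out if some Accept/Reject pair would then sit in one state with the same input left (inseparable). If every existing state is out, open a new one.
a: 0a undefined. 0a->0: no, a/aa meet in 0. Open state 1: 0a->1.
b: 0b undefined. 0b->0: ok.
c: 0c undefined. 0c->0: no, cc/bcb meet in 0. 0c->1: no, cbc/abc meet in 1 with "bc" left. Open state 2: 0c->2.
aa: 1a undefined. 1a->0: no, b/aa meet in 0. 1a->1: no, a/aa meet in 1. 1a->2: ok.
ab: 1b undefined. 1b->0: ok.
ac: 1c undefined. 1c->0: no, a/aca meet in 1. 1c->1: ok.
ca: 2a undefined. 2a->0: ok.
cb: 2b undefined. 2b->0: no, cbc/aca meet in 2. 2b->1: no, cbc/bcb meet in 1. 2b->2: ok.
cc: 2c undefined. 2c->0: ok.
All examples now run through 3 states with every (state, symbol) defined. Accept strings end in {0,1}, Reject strings end in {2}; accept={0,1}.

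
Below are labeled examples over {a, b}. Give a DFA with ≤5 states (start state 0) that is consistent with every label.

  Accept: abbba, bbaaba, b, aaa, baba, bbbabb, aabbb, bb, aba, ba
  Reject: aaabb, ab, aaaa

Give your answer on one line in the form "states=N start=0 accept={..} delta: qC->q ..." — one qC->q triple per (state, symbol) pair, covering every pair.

states=4 start=0 accept={0,1,3} delta: 0a->1 0b->0 1a->2 1b->2 2a->3 2b->0 3a->2 3b->1

Grow the machine one transition at a time. Run the examples from 0; the earliest place one falls off (shortest prefix, ties alphabetical) gets sent to the lowest-numbered state that keeps every Accept/Reject pair distinguishable — a pair clashes when both reach the same state with identical unread suffix — and to a fresh state only if none does.
a: 0a undefined. 0a->0: no, b/ab meet in 0 with "b" left. Open state 1: 0a->1.
b: 0b undefined. 0b->0: ok.
aa: 1a undefined. 1a->0: no, b/aaaa meet in 0. 1a->1: no, aaa/aaaa meet in 1. Open state 2: 1a->2.
ab: 1b undefined. 1b->0: no, b/ab meet in 0. 1b->1: no, bbbabb/ab meet in 1. 1b->2: ok.
aaa: 2a undefined. 2a->0: no, b/aaabb meet in 0. 2a->1: no, bbbabb/aaabb meet in 2 with "b" left. 2a->2: no, aaa/ab meet in 2. Open state 3: 2a->3.
aab: 2b undefined. 2b->0: ok.
aaaa: 3a undefined. 3a->0: no, b/aaaa meet in 0. 3a->1: no, abbba/aaaa meet in 1. 3a->2: ok.
aaab: 3b undefined. 3b->0: no, b/aaabb meet in 0. 3b->1: ok.
All examples now run through 4 states with every (state, symbol) defined. Accept strings end in {0,1,3}, Reject strings end in {2}; accept={0,1,3}.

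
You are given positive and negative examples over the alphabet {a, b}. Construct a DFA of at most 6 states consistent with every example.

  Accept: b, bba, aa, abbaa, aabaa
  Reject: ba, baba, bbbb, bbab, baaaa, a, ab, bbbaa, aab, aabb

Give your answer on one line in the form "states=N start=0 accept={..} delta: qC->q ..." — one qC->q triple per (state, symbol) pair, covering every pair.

Grow the machine one transition at a time. Run the examples from 0; the earliest place one falls off (shortest prefix, ties alphabetical) gets sent to the lowest-numbered state that keeps every Accept/Reject pair distinguishable — a pair clashes when both reach the same state with identical unread suffix — and to a fresh state only if none does.
a: 0a undefined. 0a->0: no, b/ab meet in 0 with "b" left. Open state 1: 0a->1.
b: 0b undefined. 0b->0: no, b/bbbb meet in 0. 0b->1: no, b/a meet in 1. Open state 2: 0b->2.
aa: 1a undefined. 1a->0: no, b/aab meet in 2. 1a->1: no, aa/a meet in 1. 1a->2: ok.
ab: 1b undefined. 1b->0: ok.
ba: 2a undefined. 2a->0: no, abbaa/a meet in 1. 2a->1: no, b/baaaa meet in 2. 2a->2: no, b/ba meet in 2. Open state 3: 2a->3.
bb: 2b undefined. 2b->0: no, b/aabb meet in 2. 2b->1: no, b/bbbb meet in 2. 2b->2: no, b/bbbb meet in 2. 2b->3: ok.
baa: 3a undefined. 3a->0: no, b/bbab meet in 2. 3a->1: no, bba/a meet in 1. 3a->2: no, b/baaaa meet in 2. 3a->3: no, bba/ba meet in 3. Open state 4: 3a->4.
bab: 3b undefined. 3b->0: no, b/bbbb meet in 2. 3b->1: no, b/baba meet in 2. 3b->2: no, b/aabb meet in 2. 3b->3: no, bba/baba meet in 4. 3b->4: no, bba/aabb meet in 4. Open state 5: 3b->5.
baaa: 4a undefined. 4a->0: no, aabaa/ab meet in 0. 4a->1: no, b/baaaa meet in 2. 4a->2: ok.
baba: 5a undefined. 5a->0: ok.
bbab: 4b undefined. 4b->0: ok.
bbbb: 5b undefined. 5b->0: ok.
All examples now run through 6 states with every (state, symbol) defined. Accept strings end in {2,4}, Reject strings end in {0,1,3,5}; accept={2,4}.

states=6 start=0 accept={2,4} delta: 0a->1 0b->2 1a->2 1b->0 2a->3 2b->3 3a->4 3b->5 4a->2 4b->0 5a->0 5b->0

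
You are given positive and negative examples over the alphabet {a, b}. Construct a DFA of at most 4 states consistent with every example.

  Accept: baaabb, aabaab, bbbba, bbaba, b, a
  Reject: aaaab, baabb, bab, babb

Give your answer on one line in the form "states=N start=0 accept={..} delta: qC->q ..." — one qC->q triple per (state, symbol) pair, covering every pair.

Grow the machine one transition at a time. Run the examples from 0; the earliest place one falls off (shortest prefix, ties alphabetical) gets sent to the lowest-numbered state that keeps every Accept/Reject pair distinguishable — a pair clashes when both reach the same state with identical unread suffix — and to a fresh state only if none does.
a: 0a undefined. 0a->0: no, b/aaaab meet in 0 with "b" left. Open state 1: 0a->1.
b: 0b undefined. 0b->0: ok.
aa: 1a undefined. 1a->0: no, baaabb/babb meet in 1 with "bb" left. 1a->1: no, baaabb/baabb meet in 1 with "bb" left. Open state 2: 1a->2.
aaa: 2a undefined. 2a->0: ok.
aab: 2b undefined. 2b->0: no, baaabb/baabb meet in 0. 2b->1: ok.
bab: 1b undefined. 1b->0: no, baaabb/aaaab meet in 0. 1b->1: no, bbbba/aaaab meet in 1. 1b->2: no, bbbba/babb meet in 1. Open state 3: 1b->3.
babb: 3b undefined. 3b->0: no, baaabb/babb meet in 0. 3b->1: no, bbbba/babb meet in 1. 3b->2: ok.
bbaba: 3a undefined. 3a->0: ok.
All examples now run through 4 states with every (state, symbol) defined. Accept strings end in {0,1}, Reject strings end in {2,3}; accept={0,1}.

states=4 start=0 accept={0,1} delta: 0a->1 0b->0 1a->2 1b->3 2a->0 2b->1 3a->0 3b->2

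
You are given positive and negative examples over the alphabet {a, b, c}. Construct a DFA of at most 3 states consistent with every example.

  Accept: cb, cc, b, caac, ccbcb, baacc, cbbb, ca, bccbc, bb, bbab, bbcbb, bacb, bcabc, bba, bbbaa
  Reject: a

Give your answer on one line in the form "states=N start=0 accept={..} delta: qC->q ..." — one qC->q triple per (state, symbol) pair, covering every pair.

states=2 start=0 accept={1} delta: 0a->0 0b->1 0c->1 1a->1 1b->1 1c->1

State merging on the prefix tree: take the shortest (then alphabetical) example prefix whose next move is undefined and point that move at state 0, else 1, else 2, ...; a target is out if some Accept/Reject pair would then sit in one state with the same input left (inseparable). If every existing state is out, open a new one.
a: 0a undefined. 0a->0: ok.
b: 0b undefined. 0b->0: no, b/a meet in 0. Open state 1: 0b->1.
c: 0c undefined. 0c->0: no, cc/a meet in 0. 0c->1: ok.
ba: 1a undefined. 1a->0: no, ca/a meet in 0. 1a->1: ok.
bb: 1b undefined. 1b->0: no, cb/a meet in 0. 1b->1: ok.
bc: 1c undefined. 1c->0: no, cc/a meet in 0. 1c->1: ok.
All examples now run through 2 states with every (state, symbol) defined. Accept strings end in {1}, Reject strings end in {0}; accept={1}.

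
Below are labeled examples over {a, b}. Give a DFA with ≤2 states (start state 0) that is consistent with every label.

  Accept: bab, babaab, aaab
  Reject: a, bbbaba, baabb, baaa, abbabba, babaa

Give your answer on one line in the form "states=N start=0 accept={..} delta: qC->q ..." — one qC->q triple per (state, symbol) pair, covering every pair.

State merging on the prefix tree: take the shortest (then alphabetical) example prefix whose next move is undefined and point that move at state 0, else 1, else 2, ...; a target is out if some Accept/Reject pair would then sit in one state with the same input left (inseparable). If every existing state is out, open a new one.
a: 0a undefined. 0a->0: ok.
b: 0b undefined. 0b->0: no, bab/a meet in 0. Open state 1: 0b->1.
ba: 1a undefined. 1a->0: ok.
bb: 1b undefined. 1b->0: ok.
All examples now run through 2 states with every (state, symbol) defined. Accept strings end in {1}, Reject strings end in {0}; accept={1}.

states=2 start=0 accept={1} delta: 0a->0 0b->1 1a->0 1b->0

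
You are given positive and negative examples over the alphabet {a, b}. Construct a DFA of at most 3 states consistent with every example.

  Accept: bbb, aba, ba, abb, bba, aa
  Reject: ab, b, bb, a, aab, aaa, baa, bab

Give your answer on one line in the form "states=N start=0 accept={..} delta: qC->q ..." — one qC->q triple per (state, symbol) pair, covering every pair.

states=3 start=0 accept={0} delta: 0a->1 0b->1 1a->0 1b->2 2a->0 2b->0

State merging on the prefix tree: take the shortest (then alphabetical) example prefix whose next move is undefined and point that move at state 0, else 1, else 2, ...; a target is out if some Accept/Reject pair would then sit in one state with the same input left (inseparable). If every existing state is out, open a new one.
a: 0a undefined. 0a->0: no, abb/bb meet in 0 with "bb" left. Open state 1: 0a->1.
b: 0b undefined. 0b->0: no, bbb/b meet in 0. 0b->1: ok.
aa: 1a undefined. 1a->0: ok.
ab: 1b undefined. 1b->0: no, bbb/b meet in 1. 1b->1: no, bbb/ab meet in 1. Open state 2: 1b->2.
aba: 2a undefined. 2a->0: ok.
abb: 2b undefined. 2b->0: ok.
All examples now run through 3 states with every (state, symbol) defined. Accept strings end in {0}, Reject strings end in {1,2}; accept={0}.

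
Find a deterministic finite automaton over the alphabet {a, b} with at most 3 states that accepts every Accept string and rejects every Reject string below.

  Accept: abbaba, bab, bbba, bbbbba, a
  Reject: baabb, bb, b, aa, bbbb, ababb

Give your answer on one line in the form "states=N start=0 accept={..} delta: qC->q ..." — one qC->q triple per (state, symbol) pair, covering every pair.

Grow the machine one transition at a time. Run the examples from 0; the earliest place one falls off (shortest prefix, ties alphabetical) gets sent to the lowest-numbered state that keeps every Accept/Reject pair distinguishable — a pair clashes when both reach the same state with identical unread suffix — and to a fresh state only if none does.
a: 0a undefined. 0a->0: no, a/aa meet in 0. Open state 1: 0a->1.
b: 0b undefined. 0b->0: ok.
aa: 1a undefined. 1a->0: ok.
ab: 1b undefined. 1b->0: no, bab/baabb meet in 0. 1b->1: ok.
All examples now run through 2 states with every (state, symbol) defined. Accept strings end in {1}, Reject strings end in {0}; accept={1}.

states=2 start=0 accept={1} delta: 0a->1 0b->0 1a->0 1b->1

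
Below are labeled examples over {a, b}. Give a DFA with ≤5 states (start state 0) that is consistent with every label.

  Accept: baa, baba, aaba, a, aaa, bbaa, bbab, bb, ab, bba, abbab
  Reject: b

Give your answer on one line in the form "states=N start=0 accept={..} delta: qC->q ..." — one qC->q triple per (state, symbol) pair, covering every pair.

states=3 start=0 accept={0,1} delta: 0a->1 0b->2 1a->0 1b->0 2a->1 2b->0

Grow the machine one transition at a time. Run the examples from 0; the earliest place one falls off (shortest prefix, ties alphabetical) gets sent to the lowest-numbered state that keeps every Accept/Reject pair distinguishable — a pair clashes when both reach the same state with identical unread suffix — and to a fresh state only if none does.
a: 0a undefined. 0a->0: no, ab/b meet in 0 with "b" left. Open state 1: 0a->1.
b: 0b undefined. 0b->0: no, bb/b meet in 0. 0b->1: no, a/b meet in 1. Open state 2: 0b->2.
aa: 1a undefined. 1a->0: ok.
ab: 1b undefined. 1b->0: ok.
ba: 2a undefined. 2a->0: no, abbab/b meet in 2. 2a->1: ok.
bb: 2b undefined. 2b->0: ok.
All examples now run through 3 states with every (state, symbol) defined. Accept strings end in {0,1}, Reject strings end in {2}; accept={0,1}.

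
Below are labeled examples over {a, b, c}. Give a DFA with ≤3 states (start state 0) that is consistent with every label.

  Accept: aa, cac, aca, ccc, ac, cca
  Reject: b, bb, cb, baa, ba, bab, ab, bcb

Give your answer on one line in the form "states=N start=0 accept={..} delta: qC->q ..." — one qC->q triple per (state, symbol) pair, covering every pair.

Grow the machine one transition at a time. Run the examples from 0; the earliest place one falls off (shortest prefix, ties alphabetical) gets sent to the lowest-numbered state that keeps every Accept/Reject pair distinguishable — a pair clashes when both reach the same state with identical unread suffix — and to a fresh state only if none does.
a: 0a undefined. 0a->0: ok.
b: 0b undefined. 0b->0: no, aa/b meet in 0. Open state 1: 0b->1.
c: 0c undefined. 0c->0: ok.
ba: 1a undefined. 1a->0: no, aa/baa meet in 0. 1a->1: ok.
bb: 1b undefined. 1b->0: no, aa/bb meet in 0. 1b->1: ok.
bc: 1c undefined. 1c->0: ok.
All examples now run through 2 states with every (state, symbol) defined. Accept strings end in {0}, Reject strings end in {1}; accept={0}.

states=2 start=0 accept={0} delta: 0a->0 0b->1 0c->0 1a->1 1b->1 1c->0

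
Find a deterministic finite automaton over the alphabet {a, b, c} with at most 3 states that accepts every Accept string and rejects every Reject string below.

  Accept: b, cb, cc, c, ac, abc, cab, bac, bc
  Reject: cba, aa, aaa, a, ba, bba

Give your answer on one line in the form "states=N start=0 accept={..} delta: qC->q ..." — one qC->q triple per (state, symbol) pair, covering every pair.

State merging on the prefix tree: take the shortest (then alphabetical) example prefix whose next move is undefined and point that move at state 0, else 1, else 2, ...; a target is out if some Accept/Reject pair would then sit in one state with the same input left (inseparable). If every existing state is out, open a new one.
a: 0a undefined. 0a->0: ok.
b: 0b undefined. 0b->0: no, b/aa meet in 0. Open state 1: 0b->1.
c: 0c undefined. 0c->0: no, cc/aa meet in 0. 0c->1: ok.
ba: 1a undefined. 1a->0: ok.
bb: 1b undefined. 1b->0: no, cb/cba meet in 0. 1b->1: ok.
bc: 1c undefined. 1c->0: no, cc/cba meet in 0. 1c->1: ok.
All examples now run through 2 states with every (state, symbol) defined. Accept strings end in {1}, Reject strings end in {0}; accept={1}.

states=2 start=0 accept={1} delta: 0a->0 0b->1 0c->1 1a->0 1b->1 1c->1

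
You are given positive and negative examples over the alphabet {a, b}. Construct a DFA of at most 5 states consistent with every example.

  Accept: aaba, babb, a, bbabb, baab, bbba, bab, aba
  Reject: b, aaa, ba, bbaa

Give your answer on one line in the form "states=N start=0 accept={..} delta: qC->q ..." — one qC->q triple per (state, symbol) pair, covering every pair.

states=5 start=0 accept={0,1,3,4} delta: 0a->1 0b->2 1a->2 1b->0 2a->2 2b->3 3a->4 3b->0 4a->2 4b->1

State merging on the prefix tree: take the shortest (then alphabetical) example prefix whose next move is undefined and point that move at state 0, else 1, else 2, ...; a target is out if some Accept/Reject pair would then sit in one state with the same input left (inseparable). If every existing state is out, open a new one.
a: 0a undefined. 0a->0: no, aaba/ba meet in 0 with "ba" left. Open state 1: 0a->1.
b: 0b undefined. 0b->0: no, a/ba meet in 1. 0b->1: no, a/b meet in 1. Open state 2: 0b->2.
aa: 1a undefined. 1a->0: no, aaba/ba meet in 2 with "a" left. 1a->1: no, a/aaa meet in 1. 1a->2: ok.
ab: 1b undefined. 1b->0: ok.
ba: 2a undefined. 2a->0: no, baab/aaa meet in 0. 2a->1: no, babb/b meet in 2. 2a->2: ok.
bb: 2b undefined. 2b->0: no, babb/b meet in 2. 2b->1: no, aaba/b meet in 2. 2b->2: no, aaba/b meet in 2. Open state 3: 2b->3.
bba: 3a undefined. 3a->0: no, a/bbaa meet in 1. 3a->1: no, bbabb/b meet in 2. 3a->2: no, aaba/b meet in 2. 3a->3: no, aaba/bbaa meet in 3. Open state 4: 3a->4.
bbb: 3b undefined. 3b->0: ok.
bbaa: 4a undefined. 4a->0: no, babb/bbaa meet in 0. 4a->1: no, a/bbaa meet in 1. 4a->2: ok.
bbab: 4b undefined. 4b->0: no, bbabb/b meet in 2. 4b->1: ok.
All examples now run through 5 states with every (state, symbol) defined. Accept strings end in {0,1,3,4}, Reject strings end in {2}; accept={0,1,3,4}.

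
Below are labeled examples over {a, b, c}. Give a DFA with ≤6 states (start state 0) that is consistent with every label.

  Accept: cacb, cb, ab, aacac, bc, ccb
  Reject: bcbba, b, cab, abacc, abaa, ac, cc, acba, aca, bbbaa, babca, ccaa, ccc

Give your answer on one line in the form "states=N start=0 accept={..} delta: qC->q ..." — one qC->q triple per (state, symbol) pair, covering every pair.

Fold the examples into a partial DFA from state 0: repeatedly fix the first undefined (state, symbol) met by the shortest-then-alphabetical prefix, trying targets in increasing order and rejecting any under which an Accept and a Reject string meet in one state with the same remainder; add a state when all current targets are rejected. Accepting states are where Accept strings end.
a: 0a undefined. 0a->0: no, ab/b meet in 0 with "b" left. Open state 1: 0a->1.
b: 0b undefined. 0b->0: ok.
c: 0c undefined. 0c->0: no, cb/b meet in 0. 0c->1: ok.
aa: 1a undefined. 1a->0: ok.
ab: 1b undefined. 1b->0: no, cacb/b meet in 0. 1b->1: no, cacb/abaa meet in 1. Open state 2: 1b->2.
ac: 1c undefined. 1c->0: no, aacac/acba meet in 1. 1c->1: no, aacac/ac meet in 1. 1c->2: no, cacb/ac meet in 2. Open state 3: 1c->3.
aba: 2a undefined. 2a->0: no, aacac/abaa meet in 1. 2a->1: ok.
aca: 3a undefined. 3a->0: no, aacac/ccaa meet in 1. 3a->1: no, aacac/aca meet in 1. 3a->2: no, cacb/aca meet in 2. 3a->3: ok.
acb: 3b undefined. 3b->0: no, aacac/acba meet in 1. 3b->1: ok.
ccc: 3c undefined. 3c->0: ok.
babc: 2c undefined. 2c->0: no, aacac/babca meet in 1. 2c->1: ok.
bcbb: 2b undefined. 2b->0: no, aacac/bcbba meet in 1. 2b->1: ok.
All examples now run through 4 states with every (state, symbol) defined. Accept strings end in {1,2}, Reject strings end in {0,3}; accept={1,2}.

states=4 start=0 accept={1,2} delta: 0a->1 0b->0 0c->1 1a->0 1b->2 1c->3 2a->1 2b->1 2c->1 3a->3 3b->1 3c->0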